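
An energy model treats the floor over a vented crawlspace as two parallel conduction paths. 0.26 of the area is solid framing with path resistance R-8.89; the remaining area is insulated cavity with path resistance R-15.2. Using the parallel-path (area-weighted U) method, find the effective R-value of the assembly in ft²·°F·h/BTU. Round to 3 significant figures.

U_eff = 0.74/15.2 + 0.26/8.89 = 0.04868 + 0.02925 = 0.07793
R_eff = 1/U_eff = 12.83 ft²·°F·h/BTU

12.8 ft²·°F·h/BTU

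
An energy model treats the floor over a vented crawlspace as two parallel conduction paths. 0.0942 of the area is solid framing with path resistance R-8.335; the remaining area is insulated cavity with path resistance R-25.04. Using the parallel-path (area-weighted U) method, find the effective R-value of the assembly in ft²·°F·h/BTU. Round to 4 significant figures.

U_eff = 0.9058/25.04 + 0.0942/8.335 = 0.036174 + 0.011302 = 0.047476
R_eff = 1/U_eff = 21.063 ft²·°F·h/BTU

21.06 ft²·°F·h/BTU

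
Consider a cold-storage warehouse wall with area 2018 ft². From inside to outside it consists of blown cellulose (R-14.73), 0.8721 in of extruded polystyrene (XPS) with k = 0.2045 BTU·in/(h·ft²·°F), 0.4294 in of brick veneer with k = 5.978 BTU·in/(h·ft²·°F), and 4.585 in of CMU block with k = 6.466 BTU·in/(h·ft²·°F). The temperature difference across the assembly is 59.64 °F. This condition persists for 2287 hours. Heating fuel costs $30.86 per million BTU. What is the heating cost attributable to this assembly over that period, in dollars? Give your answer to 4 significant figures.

0.8721/0.2045 = 4.2645
0.4294/5.978 = 0.07183
4.585/6.466 = 0.70909
R_total = 14.73 + 4.2645 + 0.07183 + 0.70909 = 19.775 ft²·°F·h/BTU
Q = 2018 × 59.64 / 19.775 = 6086 BTU/h
E = 6086 × 2287 = 13919000 BTU
Cost = 13919000/10⁶ × 30.86 = $429.53

429.5 dollars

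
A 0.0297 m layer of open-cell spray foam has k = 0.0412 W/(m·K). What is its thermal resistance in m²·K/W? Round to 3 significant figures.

0.721 m²·K/W

R = L/k = 0.0297/0.0412 = 0.7209 m²·K/W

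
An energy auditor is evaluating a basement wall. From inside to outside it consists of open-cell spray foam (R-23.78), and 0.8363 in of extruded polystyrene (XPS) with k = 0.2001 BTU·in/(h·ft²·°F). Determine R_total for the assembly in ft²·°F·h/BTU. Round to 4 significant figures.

0.8363/0.2001 = 4.1794
R_total = 23.78 + 4.1794 = 27.959 ft²·°F·h/BTU

27.96 ft²·°F·h/BTU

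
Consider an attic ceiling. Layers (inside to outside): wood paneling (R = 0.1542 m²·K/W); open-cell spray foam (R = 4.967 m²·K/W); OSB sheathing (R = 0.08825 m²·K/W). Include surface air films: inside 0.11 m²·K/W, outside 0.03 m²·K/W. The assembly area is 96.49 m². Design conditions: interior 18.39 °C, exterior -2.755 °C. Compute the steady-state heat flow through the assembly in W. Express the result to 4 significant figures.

381.4 W

R_total = 0.11 + 0.1542 + 4.967 + 0.08825 + 0.03 = 5.3495 m²·K/W
Q = A·ΔT/R = 96.49 × (18.39 − (-2.755)) / 5.3495 = 381.4 W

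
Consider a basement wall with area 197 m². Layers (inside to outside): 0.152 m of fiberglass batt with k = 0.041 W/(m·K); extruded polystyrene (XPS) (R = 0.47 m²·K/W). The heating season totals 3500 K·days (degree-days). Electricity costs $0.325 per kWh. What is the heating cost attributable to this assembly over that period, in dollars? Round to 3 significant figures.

1290 dollars

0.152/0.041 = 3.707
R_total = 3.707 + 0.47 = 4.177 m²·K/W
E = A × HDD × 24 / R / 1000 = 197 × 3500 × 24 / 4.177 / 1000 = 3961 kWh
Cost = 3961 × 0.325 = $1287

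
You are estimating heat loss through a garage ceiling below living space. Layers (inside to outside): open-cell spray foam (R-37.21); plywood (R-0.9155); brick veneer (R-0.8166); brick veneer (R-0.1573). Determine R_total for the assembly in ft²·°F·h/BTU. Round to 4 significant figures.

R_total = 37.21 + 0.9155 + 0.8166 + 0.1573 = 39.099 ft²·°F·h/BTU

39.10 ft²·°F·h/BTU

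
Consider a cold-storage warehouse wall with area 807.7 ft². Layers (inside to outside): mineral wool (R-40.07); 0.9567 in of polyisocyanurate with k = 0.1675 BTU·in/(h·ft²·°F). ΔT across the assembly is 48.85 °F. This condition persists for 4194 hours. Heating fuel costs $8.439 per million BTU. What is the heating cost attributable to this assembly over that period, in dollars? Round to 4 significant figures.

30.50 dollars

0.9567/0.1675 = 5.7116
R_total = 40.07 + 5.7116 = 45.782 ft²·°F·h/BTU
Q = 807.7 × 48.85 / 45.782 = 861.83 BTU/h
E = 861.83 × 4194 = 3614500 BTU
Cost = 3614500/10⁶ × 8.439 = $30.503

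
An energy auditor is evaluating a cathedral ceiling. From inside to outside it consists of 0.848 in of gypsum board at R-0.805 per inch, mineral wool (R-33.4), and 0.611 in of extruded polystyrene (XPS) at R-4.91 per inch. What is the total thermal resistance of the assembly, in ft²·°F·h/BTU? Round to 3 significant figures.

0.848 × 0.805 = 0.6826
0.611 × 4.91 = 3
R_total = 0.6826 + 33.4 + 3 = 37.08 ft²·°F·h/BTU

37.1 ft²·°F·h/BTU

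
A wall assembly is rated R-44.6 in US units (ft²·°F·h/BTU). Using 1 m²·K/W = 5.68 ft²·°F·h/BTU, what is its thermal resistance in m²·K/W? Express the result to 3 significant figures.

R_SI = 44.6/5.68 = 7.852

7.85 m²·K/W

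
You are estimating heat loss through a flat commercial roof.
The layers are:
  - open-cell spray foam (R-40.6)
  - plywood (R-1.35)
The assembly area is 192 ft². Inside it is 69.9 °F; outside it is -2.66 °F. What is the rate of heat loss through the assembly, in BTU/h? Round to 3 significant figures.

R_total = 40.6 + 1.35 = 41.95 ft²·°F·h/BTU
Q = A·ΔT/R = 192 × (69.9 − (-2.66)) / 41.95 = 332.1 BTU/h

332 BTU/h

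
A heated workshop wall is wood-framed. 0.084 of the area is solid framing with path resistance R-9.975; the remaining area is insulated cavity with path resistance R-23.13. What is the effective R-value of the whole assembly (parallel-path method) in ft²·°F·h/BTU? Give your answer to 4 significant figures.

U_eff = 0.916/23.13 + 0.084/9.975 = 0.039602 + 0.0084211 = 0.048023
R_eff = 1/U_eff = 20.823 ft²·°F·h/BTU

20.82 ft²·°F·h/BTU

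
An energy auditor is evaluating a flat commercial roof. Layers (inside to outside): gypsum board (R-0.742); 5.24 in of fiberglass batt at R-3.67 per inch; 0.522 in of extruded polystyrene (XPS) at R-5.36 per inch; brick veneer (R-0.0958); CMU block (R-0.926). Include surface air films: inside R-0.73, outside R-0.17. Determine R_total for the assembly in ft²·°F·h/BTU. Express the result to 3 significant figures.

5.24 × 3.67 = 19.23
0.522 × 5.36 = 2.798
R_total = 0.73 + 0.742 + 19.23 + 2.798 + 0.0958 + 0.926 + 0.17 = 24.69 ft²·°F·h/BTU

24.7 ft²·°F·h/BTU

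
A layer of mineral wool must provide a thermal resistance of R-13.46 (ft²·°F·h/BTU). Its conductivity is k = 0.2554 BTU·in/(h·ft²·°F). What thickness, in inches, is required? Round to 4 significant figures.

3.438 in

L = R × k = 13.46 × 0.2554 = 3.4377 in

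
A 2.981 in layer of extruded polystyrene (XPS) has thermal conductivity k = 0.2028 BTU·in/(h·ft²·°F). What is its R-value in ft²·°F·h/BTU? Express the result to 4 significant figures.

R = L/k = 2.981/0.2028 = 14.699 ft²·°F·h/BTU

14.70 ft²·°F·h/BTU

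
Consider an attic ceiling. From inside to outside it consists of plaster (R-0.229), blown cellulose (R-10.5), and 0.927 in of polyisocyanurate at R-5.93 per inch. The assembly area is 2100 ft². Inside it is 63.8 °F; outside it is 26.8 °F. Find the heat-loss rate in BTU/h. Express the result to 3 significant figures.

0.927 × 5.93 = 5.497
R_total = 0.229 + 10.5 + 5.497 = 16.23 ft²·°F·h/BTU
Q = A·ΔT/R = 2100 × (63.8 − 26.8) / 16.23 = 4789 BTU/h

4790 BTU/h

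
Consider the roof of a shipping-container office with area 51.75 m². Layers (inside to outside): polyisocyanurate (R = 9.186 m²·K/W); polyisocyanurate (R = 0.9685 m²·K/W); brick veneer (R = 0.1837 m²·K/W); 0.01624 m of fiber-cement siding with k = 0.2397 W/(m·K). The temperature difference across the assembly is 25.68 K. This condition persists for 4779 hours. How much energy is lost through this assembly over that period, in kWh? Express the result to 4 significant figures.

0.01624/0.2397 = 0.067751
R_total = 9.186 + 0.9685 + 0.1837 + 0.067751 = 10.406 m²·K/W
Q = 51.75 × 25.68 / 10.406 = 127.71 W
E = 127.71 W × 4779 h / 1000 = 610.32 kWh

610.3 kWh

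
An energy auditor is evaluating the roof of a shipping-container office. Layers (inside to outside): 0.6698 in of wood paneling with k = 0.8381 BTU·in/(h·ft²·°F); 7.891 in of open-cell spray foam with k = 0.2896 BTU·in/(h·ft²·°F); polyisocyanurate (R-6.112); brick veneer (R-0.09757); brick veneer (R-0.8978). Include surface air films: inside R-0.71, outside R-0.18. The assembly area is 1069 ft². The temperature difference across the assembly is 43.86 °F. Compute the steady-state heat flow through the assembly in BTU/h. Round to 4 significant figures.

1301 BTU/h

0.6698/0.8381 = 0.79919
7.891/0.2896 = 27.248
R_total = 0.71 + 0.79919 + 27.248 + 6.112 + 0.09757 + 0.8978 + 0.18 = 36.044 ft²·°F·h/BTU
Q = A·ΔT/R = 1069 × 43.86 / 36.044 = 1300.8 BTU/h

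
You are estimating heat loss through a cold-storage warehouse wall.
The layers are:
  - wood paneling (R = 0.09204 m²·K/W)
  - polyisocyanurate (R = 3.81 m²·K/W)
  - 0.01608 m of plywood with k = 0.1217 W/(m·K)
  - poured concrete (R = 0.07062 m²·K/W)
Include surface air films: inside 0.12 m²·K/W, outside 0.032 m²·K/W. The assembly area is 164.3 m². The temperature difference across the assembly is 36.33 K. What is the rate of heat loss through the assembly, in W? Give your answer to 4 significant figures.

0.01608/0.1217 = 0.13213
R_total = 0.12 + 0.09204 + 3.81 + 0.13213 + 0.07062 + 0.032 = 4.2568 m²·K/W
Q = A·ΔT/R = 164.3 × 36.33 / 4.2568 = 1402.2 W

1402 W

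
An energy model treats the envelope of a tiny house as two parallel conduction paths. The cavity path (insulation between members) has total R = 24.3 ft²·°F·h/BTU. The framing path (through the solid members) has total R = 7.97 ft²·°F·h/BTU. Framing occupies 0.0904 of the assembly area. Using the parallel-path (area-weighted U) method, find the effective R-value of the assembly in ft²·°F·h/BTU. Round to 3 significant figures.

U_eff = 0.9096/24.3 + 0.0904/7.97 = 0.03743 + 0.01134 = 0.04877
R_eff = 1/U_eff = 20.5 ft²·°F·h/BTU

20.5 ft²·°F·h/BTU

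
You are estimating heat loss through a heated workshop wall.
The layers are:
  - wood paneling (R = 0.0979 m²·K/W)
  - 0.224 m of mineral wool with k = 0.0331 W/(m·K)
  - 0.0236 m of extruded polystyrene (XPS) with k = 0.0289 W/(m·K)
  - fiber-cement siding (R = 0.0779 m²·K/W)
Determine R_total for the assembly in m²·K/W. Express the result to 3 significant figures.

0.224/0.0331 = 6.767
0.0236/0.0289 = 0.8166
R_total = 0.0979 + 6.767 + 0.8166 + 0.0779 = 7.76 m²·K/W

7.76 m²·K/W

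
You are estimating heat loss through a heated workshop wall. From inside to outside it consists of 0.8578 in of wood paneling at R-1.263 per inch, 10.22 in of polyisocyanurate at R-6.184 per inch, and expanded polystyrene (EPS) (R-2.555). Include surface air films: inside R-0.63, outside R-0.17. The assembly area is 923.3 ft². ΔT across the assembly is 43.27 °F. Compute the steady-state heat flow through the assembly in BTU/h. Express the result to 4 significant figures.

0.8578 × 1.263 = 1.0834
10.22 × 6.184 = 63.2
R_total = 0.63 + 1.0834 + 63.2 + 2.555 + 0.17 = 67.639 ft²·°F·h/BTU
Q = A·ΔT/R = 923.3 × 43.27 / 67.639 = 590.65 BTU/h

590.7 BTU/h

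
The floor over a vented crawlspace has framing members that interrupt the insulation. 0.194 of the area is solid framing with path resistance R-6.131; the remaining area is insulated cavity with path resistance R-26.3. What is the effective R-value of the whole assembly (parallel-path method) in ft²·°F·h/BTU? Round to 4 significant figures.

U_eff = 0.806/26.3 + 0.194/6.131 = 0.030646 + 0.031642 = 0.062289
R_eff = 1/U_eff = 16.054 ft²·°F·h/BTU

16.05 ft²·°F·h/BTU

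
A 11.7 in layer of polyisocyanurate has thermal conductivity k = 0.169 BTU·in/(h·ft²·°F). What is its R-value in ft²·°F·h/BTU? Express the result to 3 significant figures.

69.2 ft²·°F·h/BTU

R = L/k = 11.7/0.169 = 69.23 ft²·°F·h/BTU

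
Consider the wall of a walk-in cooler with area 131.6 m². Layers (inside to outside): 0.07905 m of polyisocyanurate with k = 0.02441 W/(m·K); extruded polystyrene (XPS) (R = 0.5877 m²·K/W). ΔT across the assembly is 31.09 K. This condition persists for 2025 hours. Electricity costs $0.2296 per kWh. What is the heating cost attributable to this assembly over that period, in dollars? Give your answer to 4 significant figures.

497.2 dollars

0.07905/0.02441 = 3.2384
R_total = 3.2384 + 0.5877 = 3.8261 m²·K/W
Q = 131.6 × 31.09 / 3.8261 = 1069.3 W
E = 1069.3 W × 2025 h / 1000 = 2165.4 kWh
Cost = 2165.4 × 0.2296 = $497.18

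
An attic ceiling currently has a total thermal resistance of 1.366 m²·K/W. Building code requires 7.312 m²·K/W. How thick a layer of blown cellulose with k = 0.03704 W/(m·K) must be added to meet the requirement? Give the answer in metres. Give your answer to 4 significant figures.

0.2202 m

ΔR = 7.312 − 1.366 = 5.946 m²·K/W
L = ΔR × k = 5.946 × 0.03704 = 0.22024 m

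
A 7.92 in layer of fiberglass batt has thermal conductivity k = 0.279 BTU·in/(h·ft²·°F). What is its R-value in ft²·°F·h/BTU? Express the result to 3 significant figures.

28.4 ft²·°F·h/BTU

R = L/k = 7.92/0.279 = 28.39 ft²·°F·h/BTU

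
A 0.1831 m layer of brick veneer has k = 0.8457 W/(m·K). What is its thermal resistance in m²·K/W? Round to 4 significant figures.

R = L/k = 0.1831/0.8457 = 0.21651 m²·K/W

0.2165 m²·K/W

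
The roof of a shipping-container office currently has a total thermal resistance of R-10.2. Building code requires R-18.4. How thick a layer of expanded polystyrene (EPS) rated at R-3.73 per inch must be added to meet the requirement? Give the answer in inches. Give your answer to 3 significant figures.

ΔR = 18.4 − 10.2 = 8.2 ft²·°F·h/BTU
L = ΔR / (R/in) = 8.2/3.73 = 2.198 in

2.20 in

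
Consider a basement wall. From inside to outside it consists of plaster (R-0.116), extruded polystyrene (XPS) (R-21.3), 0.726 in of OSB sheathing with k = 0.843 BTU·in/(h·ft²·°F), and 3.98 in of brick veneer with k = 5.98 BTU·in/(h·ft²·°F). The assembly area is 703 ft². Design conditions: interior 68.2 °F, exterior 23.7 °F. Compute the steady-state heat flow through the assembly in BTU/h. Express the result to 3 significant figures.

1360 BTU/h

0.726/0.843 = 0.8612
3.98/5.98 = 0.6656
R_total = 0.116 + 21.3 + 0.8612 + 0.6656 = 22.94 ft²·°F·h/BTU
Q = A·ΔT/R = 703 × (68.2 − 23.7) / 22.94 = 1364 BTU/h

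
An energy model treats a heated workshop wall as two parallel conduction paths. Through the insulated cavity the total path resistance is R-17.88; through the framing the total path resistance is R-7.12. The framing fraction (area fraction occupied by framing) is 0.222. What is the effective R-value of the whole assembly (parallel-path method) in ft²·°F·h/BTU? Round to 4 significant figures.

13.39 ft²·°F·h/BTU

U_eff = 0.778/17.88 + 0.222/7.12 = 0.043512 + 0.03118 = 0.074692
R_eff = 1/U_eff = 13.388 ft²·°F·h/BTU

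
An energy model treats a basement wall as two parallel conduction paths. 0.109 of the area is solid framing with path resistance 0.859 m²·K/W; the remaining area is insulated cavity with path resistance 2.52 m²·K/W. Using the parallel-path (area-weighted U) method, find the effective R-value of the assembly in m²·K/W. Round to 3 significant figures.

U_eff = 0.891/2.52 + 0.109/0.859 = 0.3536 + 0.1269 = 0.4805
R_eff = 1/U_eff = 2.081 m²·K/W

2.08 m²·K/W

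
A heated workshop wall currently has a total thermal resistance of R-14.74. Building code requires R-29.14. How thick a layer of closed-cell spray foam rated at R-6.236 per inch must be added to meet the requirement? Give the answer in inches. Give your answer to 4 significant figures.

ΔR = 29.14 − 14.74 = 14.4 ft²·°F·h/BTU
L = ΔR / (R/in) = 14.4/6.236 = 2.3092 in

2.309 in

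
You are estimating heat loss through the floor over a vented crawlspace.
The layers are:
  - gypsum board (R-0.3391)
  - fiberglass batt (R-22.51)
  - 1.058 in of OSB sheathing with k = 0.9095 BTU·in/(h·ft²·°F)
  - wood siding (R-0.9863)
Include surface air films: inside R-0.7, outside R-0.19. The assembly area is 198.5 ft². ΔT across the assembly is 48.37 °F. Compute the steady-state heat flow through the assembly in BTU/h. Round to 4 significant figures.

1.058/0.9095 = 1.1633
R_total = 0.7 + 0.3391 + 22.51 + 1.1633 + 0.9863 + 0.19 = 25.889 ft²·°F·h/BTU
Q = A·ΔT/R = 198.5 × 48.37 / 25.889 = 370.87 BTU/h

370.9 BTU/h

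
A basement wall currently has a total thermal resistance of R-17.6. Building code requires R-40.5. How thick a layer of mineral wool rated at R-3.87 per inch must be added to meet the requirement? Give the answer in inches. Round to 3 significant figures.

5.92 in

ΔR = 40.5 − 17.6 = 22.9 ft²·°F·h/BTU
L = ΔR / (R/in) = 22.9/3.87 = 5.917 in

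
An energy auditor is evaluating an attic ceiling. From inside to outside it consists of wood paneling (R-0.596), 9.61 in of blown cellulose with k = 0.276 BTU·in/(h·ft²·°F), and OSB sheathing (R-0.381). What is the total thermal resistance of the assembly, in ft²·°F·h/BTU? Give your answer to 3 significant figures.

35.8 ft²·°F·h/BTU

9.61/0.276 = 34.82
R_total = 0.596 + 34.82 + 0.381 = 35.8 ft²·°F·h/BTU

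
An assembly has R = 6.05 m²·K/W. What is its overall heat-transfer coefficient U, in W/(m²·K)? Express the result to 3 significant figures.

U = 1/R = 1/6.05 = 0.1653

0.165 W/(m²·K)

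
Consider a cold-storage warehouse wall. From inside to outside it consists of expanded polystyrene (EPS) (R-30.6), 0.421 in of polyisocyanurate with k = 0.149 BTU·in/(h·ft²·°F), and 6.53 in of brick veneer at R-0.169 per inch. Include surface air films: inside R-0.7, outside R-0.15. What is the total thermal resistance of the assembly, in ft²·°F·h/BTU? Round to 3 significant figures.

35.4 ft²·°F·h/BTU

0.421/0.149 = 2.826
6.53 × 0.169 = 1.104
R_total = 0.7 + 30.6 + 2.826 + 1.104 + 0.15 = 35.38 ft²·°F·h/BTU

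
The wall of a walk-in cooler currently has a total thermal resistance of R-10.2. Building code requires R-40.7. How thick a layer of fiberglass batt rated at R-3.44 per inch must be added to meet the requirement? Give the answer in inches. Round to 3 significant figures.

ΔR = 40.7 − 10.2 = 30.5 ft²·°F·h/BTU
L = ΔR / (R/in) = 30.5/3.44 = 8.866 in

8.87 in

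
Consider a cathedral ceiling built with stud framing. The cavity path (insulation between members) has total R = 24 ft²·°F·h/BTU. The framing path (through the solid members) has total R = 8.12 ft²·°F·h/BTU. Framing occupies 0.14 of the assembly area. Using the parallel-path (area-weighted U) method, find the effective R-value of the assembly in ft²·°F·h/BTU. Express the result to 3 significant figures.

18.8 ft²·°F·h/BTU

U_eff = 0.86/24 + 0.14/8.12 = 0.03583 + 0.01724 = 0.05307
R_eff = 1/U_eff = 18.84 ft²·°F·h/BTU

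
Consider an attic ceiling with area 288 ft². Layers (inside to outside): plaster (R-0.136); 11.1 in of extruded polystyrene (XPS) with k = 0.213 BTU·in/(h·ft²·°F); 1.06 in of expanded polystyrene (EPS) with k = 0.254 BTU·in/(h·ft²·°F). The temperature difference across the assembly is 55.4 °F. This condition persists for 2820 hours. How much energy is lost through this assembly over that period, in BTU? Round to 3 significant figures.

11.1/0.213 = 52.11
1.06/0.254 = 4.173
R_total = 0.136 + 52.11 + 4.173 = 56.42 ft²·°F·h/BTU
Q = 288 × 55.4 / 56.42 = 282.8 BTU/h
E = 282.8 × 2820 = 797500 BTU

797000 BTU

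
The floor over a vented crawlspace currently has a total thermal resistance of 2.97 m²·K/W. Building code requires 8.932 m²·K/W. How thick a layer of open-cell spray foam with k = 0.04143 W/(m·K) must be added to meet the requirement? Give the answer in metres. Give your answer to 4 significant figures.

0.2470 m

ΔR = 8.932 − 2.97 = 5.962 m²·K/W
L = ΔR × k = 5.962 × 0.04143 = 0.24701 m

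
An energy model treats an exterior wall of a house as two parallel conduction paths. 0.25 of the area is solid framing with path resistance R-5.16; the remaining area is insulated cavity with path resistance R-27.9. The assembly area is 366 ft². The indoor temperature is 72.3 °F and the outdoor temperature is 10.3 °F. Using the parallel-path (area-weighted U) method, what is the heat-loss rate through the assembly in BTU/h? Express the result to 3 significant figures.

U_eff = 0.75/27.9 + 0.25/5.16 = 0.02688 + 0.04845 = 0.07533
R_eff = 1/U_eff = 13.27 ft²·°F·h/BTU
Q = 366 × (72.3 − 10.3) / 13.27 = 1709 BTU/h

1710 BTU/h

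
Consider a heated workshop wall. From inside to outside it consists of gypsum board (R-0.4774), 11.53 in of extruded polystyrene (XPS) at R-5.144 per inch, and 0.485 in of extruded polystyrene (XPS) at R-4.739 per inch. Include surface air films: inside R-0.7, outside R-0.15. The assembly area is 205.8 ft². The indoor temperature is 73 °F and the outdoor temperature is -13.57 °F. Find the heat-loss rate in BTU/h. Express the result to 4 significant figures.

11.53 × 5.144 = 59.31
0.485 × 4.739 = 2.2984
R_total = 0.7 + 0.4774 + 59.31 + 2.2984 + 0.15 = 62.936 ft²·°F·h/BTU
Q = A·ΔT/R = 205.8 × (73 − (-13.57)) / 62.936 = 283.08 BTU/h

283.1 BTU/h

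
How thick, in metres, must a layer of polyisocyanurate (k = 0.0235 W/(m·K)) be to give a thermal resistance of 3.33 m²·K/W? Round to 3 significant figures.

L = R·k = 3.33 × 0.0235 = 0.07826 m

0.0783 m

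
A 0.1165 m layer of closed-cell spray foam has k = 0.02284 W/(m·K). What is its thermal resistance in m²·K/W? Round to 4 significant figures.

R = L/k = 0.1165/0.02284 = 5.1007 m²·K/W

5.101 m²·K/W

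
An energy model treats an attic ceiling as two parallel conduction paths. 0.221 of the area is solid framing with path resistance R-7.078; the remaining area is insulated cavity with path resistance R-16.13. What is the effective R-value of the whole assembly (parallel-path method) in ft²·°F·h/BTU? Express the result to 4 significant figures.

U_eff = 0.779/16.13 + 0.221/7.078 = 0.048295 + 0.031224 = 0.079519
R_eff = 1/U_eff = 12.576 ft²·°F·h/BTU

12.58 ft²·°F·h/BTU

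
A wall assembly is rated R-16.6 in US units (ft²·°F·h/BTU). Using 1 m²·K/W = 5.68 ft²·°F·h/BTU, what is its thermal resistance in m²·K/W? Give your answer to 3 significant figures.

R_SI = 16.6/5.68 = 2.923

2.92 m²·K/W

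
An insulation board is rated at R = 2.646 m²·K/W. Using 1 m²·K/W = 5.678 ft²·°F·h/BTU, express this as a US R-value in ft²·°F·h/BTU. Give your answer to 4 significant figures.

R_US = 2.646 × 5.678 = 15.024

15.02 ft²·°F·h/BTU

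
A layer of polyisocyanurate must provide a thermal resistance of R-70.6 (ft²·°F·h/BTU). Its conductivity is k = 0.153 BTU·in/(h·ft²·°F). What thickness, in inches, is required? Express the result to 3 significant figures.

10.8 in

L = R × k = 70.6 × 0.153 = 10.8 in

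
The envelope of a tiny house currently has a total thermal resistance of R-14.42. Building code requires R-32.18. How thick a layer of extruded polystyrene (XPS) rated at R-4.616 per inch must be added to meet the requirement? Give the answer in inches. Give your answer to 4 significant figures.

3.847 in

ΔR = 32.18 − 14.42 = 17.76 ft²·°F·h/BTU
L = ΔR / (R/in) = 17.76/4.616 = 3.8475 in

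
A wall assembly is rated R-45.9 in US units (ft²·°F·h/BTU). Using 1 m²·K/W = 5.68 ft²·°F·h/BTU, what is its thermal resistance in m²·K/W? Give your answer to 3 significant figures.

R_SI = 45.9/5.68 = 8.081

8.08 m²·K/W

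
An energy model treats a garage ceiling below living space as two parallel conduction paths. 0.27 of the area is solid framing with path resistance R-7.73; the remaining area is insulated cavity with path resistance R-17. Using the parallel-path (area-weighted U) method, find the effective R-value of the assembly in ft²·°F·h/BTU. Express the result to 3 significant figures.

12.8 ft²·°F·h/BTU

U_eff = 0.73/17 + 0.27/7.73 = 0.04294 + 0.03493 = 0.07787
R_eff = 1/U_eff = 12.84 ft²·°F·h/BTU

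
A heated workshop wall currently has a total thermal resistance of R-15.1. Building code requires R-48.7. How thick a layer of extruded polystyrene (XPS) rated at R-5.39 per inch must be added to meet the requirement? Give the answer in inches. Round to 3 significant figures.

ΔR = 48.7 − 15.1 = 33.6 ft²·°F·h/BTU
L = ΔR / (R/in) = 33.6/5.39 = 6.234 in

6.23 in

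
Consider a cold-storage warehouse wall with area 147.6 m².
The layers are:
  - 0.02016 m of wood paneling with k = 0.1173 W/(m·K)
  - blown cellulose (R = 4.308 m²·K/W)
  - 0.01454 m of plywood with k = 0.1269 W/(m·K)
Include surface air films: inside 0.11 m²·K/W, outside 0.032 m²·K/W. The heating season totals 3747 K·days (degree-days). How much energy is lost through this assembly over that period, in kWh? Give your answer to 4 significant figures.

2802 kWh

0.02016/0.1173 = 0.17187
0.01454/0.1269 = 0.11458
R_total = 0.11 + 0.17187 + 4.308 + 0.11458 + 0.032 = 4.7364 m²·K/W
E = A × HDD × 24 / R / 1000 = 147.6 × 3747 × 24 / 4.7364 / 1000 = 2802.4 kWh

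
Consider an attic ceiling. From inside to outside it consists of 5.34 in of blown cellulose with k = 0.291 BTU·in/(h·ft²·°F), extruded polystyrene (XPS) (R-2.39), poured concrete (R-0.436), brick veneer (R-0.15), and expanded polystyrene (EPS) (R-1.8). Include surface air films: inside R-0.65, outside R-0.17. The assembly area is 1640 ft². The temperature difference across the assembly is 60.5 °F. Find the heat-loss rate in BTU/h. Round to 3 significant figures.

4140 BTU/h

5.34/0.291 = 18.35
R_total = 0.65 + 18.35 + 2.39 + 0.436 + 0.15 + 1.8 + 0.17 = 23.95 ft²·°F·h/BTU
Q = A·ΔT/R = 1640 × 60.5 / 23.95 = 4143 BTU/h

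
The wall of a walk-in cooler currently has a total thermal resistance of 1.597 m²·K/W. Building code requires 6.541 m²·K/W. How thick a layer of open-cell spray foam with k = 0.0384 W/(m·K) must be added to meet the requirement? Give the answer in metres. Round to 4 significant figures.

0.1898 m

ΔR = 6.541 − 1.597 = 4.944 m²·K/W
L = ΔR × k = 4.944 × 0.0384 = 0.18985 m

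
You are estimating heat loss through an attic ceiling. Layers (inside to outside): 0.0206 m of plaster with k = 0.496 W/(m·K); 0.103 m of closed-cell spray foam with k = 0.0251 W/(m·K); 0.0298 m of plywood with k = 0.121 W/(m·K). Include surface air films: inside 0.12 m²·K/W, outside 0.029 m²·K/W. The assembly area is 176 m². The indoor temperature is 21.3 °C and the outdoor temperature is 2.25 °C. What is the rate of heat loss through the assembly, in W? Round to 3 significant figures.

0.0206/0.496 = 0.04153
0.103/0.0251 = 4.104
0.0298/0.121 = 0.2463
R_total = 0.12 + 0.04153 + 4.104 + 0.2463 + 0.029 = 4.54 m²·K/W
Q = A·ΔT/R = 176 × (21.3 − 2.25) / 4.54 = 738.4 W

738 W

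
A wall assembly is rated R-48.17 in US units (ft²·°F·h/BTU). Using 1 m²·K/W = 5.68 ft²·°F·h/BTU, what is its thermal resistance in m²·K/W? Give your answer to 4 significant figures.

R_SI = 48.17/5.68 = 8.4806

8.481 m²·K/W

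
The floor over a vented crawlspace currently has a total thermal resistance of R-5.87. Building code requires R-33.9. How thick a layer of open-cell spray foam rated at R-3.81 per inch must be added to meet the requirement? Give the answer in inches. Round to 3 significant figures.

7.36 in

ΔR = 33.9 − 5.87 = 28.03 ft²·°F·h/BTU
L = ΔR / (R/in) = 28.03/3.81 = 7.357 in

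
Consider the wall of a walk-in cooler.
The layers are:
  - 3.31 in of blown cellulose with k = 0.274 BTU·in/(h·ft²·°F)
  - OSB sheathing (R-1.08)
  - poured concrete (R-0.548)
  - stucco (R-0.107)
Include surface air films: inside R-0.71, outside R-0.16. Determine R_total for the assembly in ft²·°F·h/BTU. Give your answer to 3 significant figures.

14.7 ft²·°F·h/BTU

3.31/0.274 = 12.08
R_total = 0.71 + 12.08 + 1.08 + 0.548 + 0.107 + 0.16 = 14.69 ft²·°F·h/BTU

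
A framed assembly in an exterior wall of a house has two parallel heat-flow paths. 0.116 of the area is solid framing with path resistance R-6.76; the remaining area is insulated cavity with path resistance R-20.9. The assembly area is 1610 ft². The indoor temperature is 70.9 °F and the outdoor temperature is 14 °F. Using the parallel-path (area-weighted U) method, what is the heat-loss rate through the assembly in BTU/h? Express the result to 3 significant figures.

U_eff = 0.884/20.9 + 0.116/6.76 = 0.0423 + 0.01716 = 0.05946
R_eff = 1/U_eff = 16.82 ft²·°F·h/BTU
Q = 1610 × (70.9 − 14) / 16.82 = 5447 BTU/h

5450 BTU/h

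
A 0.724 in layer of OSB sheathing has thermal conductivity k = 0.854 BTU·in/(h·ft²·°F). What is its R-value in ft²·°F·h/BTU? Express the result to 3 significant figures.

R = L/k = 0.724/0.854 = 0.8478 ft²·°F·h/BTU

0.848 ft²·°F·h/BTU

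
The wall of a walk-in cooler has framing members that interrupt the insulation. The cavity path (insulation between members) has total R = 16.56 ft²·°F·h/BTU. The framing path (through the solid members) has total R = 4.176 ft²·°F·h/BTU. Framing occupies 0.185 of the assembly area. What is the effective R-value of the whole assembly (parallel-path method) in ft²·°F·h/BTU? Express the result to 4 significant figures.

10.69 ft²·°F·h/BTU

U_eff = 0.815/16.56 + 0.185/4.176 = 0.049215 + 0.044301 = 0.093516
R_eff = 1/U_eff = 10.693 ft²·°F·h/BTU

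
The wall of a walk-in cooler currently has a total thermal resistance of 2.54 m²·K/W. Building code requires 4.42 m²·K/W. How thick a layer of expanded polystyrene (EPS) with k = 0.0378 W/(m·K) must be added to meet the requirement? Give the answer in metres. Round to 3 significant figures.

0.0711 m

ΔR = 4.42 − 2.54 = 1.88 m²·K/W
L = ΔR × k = 1.88 × 0.0378 = 0.07106 m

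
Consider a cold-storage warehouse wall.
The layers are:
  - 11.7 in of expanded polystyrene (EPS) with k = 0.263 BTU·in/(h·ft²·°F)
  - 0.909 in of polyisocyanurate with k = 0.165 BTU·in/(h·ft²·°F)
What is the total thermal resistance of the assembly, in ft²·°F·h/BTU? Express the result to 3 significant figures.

50.0 ft²·°F·h/BTU

11.7/0.263 = 44.49
0.909/0.165 = 5.509
R_total = 44.49 + 5.509 = 50 ft²·°F·h/BTU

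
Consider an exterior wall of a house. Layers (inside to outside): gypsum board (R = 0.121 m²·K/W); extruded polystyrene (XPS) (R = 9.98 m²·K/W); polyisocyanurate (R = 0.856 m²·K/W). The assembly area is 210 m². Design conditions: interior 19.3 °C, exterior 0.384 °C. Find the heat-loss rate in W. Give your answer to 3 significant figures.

363 W

R_total = 0.121 + 9.98 + 0.856 = 10.96 m²·K/W
Q = A·ΔT/R = 210 × (19.3 − 0.384) / 10.96 = 362.5 W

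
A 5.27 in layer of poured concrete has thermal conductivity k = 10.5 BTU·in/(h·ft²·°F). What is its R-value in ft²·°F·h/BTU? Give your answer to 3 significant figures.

0.502 ft²·°F·h/BTU

R = L/k = 5.27/10.5 = 0.5019 ft²·°F·h/BTU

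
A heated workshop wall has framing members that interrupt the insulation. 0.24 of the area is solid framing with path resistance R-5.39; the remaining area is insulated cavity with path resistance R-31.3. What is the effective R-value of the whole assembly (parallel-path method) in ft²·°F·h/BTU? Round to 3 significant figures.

14.5 ft²·°F·h/BTU

U_eff = 0.76/31.3 + 0.24/5.39 = 0.02428 + 0.04453 = 0.06881
R_eff = 1/U_eff = 14.53 ft²·°F·h/BTU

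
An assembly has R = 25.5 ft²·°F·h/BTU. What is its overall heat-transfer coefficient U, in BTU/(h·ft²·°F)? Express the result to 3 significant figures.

0.0392 BTU/(h·ft²·°F)

U = 1/R = 1/25.5 = 0.03922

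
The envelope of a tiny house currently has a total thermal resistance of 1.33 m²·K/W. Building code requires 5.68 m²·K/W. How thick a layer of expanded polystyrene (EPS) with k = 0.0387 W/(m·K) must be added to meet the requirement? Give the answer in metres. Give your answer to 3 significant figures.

0.168 m

ΔR = 5.68 − 1.33 = 4.35 m²·K/W
L = ΔR × k = 4.35 × 0.0387 = 0.1683 m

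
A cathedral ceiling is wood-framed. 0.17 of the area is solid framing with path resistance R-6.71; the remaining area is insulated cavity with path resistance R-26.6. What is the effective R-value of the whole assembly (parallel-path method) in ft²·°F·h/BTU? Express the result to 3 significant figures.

U_eff = 0.83/26.6 + 0.17/6.71 = 0.0312 + 0.02534 = 0.05654
R_eff = 1/U_eff = 17.69 ft²·°F·h/BTU

17.7 ft²·°F·h/BTU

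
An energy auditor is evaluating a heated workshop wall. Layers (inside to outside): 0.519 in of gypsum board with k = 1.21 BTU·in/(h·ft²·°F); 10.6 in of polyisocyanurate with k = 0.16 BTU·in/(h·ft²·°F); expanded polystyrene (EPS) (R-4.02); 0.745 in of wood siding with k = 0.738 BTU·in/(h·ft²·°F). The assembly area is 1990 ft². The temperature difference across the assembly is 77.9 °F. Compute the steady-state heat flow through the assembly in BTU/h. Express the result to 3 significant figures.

2160 BTU/h

0.519/1.21 = 0.4289
10.6/0.16 = 66.25
0.745/0.738 = 1.009
R_total = 0.4289 + 66.25 + 4.02 + 1.009 = 71.71 ft²·°F·h/BTU
Q = A·ΔT/R = 1990 × 77.9 / 71.71 = 2162 BTU/h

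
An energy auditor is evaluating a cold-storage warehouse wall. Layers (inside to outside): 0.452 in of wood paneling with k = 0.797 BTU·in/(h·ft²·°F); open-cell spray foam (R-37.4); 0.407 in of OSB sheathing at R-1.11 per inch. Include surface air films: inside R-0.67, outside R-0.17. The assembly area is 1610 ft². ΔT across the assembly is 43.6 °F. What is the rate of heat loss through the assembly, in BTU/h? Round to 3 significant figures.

1790 BTU/h

0.452/0.797 = 0.5671
0.407 × 1.11 = 0.4518
R_total = 0.67 + 0.5671 + 37.4 + 0.4518 + 0.17 = 39.26 ft²·°F·h/BTU
Q = A·ΔT/R = 1610 × 43.6 / 39.26 = 1788 BTU/h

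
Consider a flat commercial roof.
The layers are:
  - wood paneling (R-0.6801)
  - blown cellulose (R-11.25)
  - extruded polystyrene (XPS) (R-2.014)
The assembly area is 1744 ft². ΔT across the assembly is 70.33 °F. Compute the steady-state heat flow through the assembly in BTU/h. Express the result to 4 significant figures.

R_total = 0.6801 + 11.25 + 2.014 = 13.944 ft²·°F·h/BTU
Q = A·ΔT/R = 1744 × 70.33 / 13.944 = 8796.2 BTU/h

8796 BTU/h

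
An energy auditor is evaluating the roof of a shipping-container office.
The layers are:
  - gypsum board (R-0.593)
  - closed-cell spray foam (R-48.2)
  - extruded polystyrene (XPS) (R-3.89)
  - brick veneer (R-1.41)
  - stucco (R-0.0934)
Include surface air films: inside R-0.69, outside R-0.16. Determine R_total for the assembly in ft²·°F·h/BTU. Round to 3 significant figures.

R_total = 0.69 + 0.593 + 48.2 + 3.89 + 1.41 + 0.0934 + 0.16 = 55.04 ft²·°F·h/BTU

55.0 ft²·°F·h/BTU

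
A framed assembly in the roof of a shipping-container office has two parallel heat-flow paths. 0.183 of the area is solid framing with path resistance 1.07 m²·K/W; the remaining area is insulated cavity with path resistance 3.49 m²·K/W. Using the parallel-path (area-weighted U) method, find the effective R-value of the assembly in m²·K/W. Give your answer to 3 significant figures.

U_eff = 0.817/3.49 + 0.183/1.07 = 0.2341 + 0.171 = 0.4051
R_eff = 1/U_eff = 2.468 m²·K/W

2.47 m²·K/W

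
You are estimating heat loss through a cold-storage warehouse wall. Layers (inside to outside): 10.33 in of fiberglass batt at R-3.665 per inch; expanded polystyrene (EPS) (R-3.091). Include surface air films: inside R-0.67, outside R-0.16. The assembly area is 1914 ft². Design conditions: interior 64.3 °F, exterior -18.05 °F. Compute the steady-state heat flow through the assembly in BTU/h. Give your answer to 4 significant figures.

3773 BTU/h

10.33 × 3.665 = 37.859
R_total = 0.67 + 37.859 + 3.091 + 0.16 = 41.78 ft²·°F·h/BTU
Q = A·ΔT/R = 1914 × (64.3 − (-18.05)) / 41.78 = 3772.5 BTU/h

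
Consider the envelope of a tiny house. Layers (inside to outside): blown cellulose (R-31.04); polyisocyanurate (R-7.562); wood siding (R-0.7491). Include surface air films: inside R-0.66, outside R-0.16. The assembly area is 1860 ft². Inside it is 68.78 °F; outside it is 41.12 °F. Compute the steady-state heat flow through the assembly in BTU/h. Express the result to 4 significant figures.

R_total = 0.66 + 31.04 + 7.562 + 0.7491 + 0.16 = 40.171 ft²·°F·h/BTU
Q = A·ΔT/R = 1860 × (68.78 − 41.12) / 40.171 = 1280.7 BTU/h

1281 BTU/h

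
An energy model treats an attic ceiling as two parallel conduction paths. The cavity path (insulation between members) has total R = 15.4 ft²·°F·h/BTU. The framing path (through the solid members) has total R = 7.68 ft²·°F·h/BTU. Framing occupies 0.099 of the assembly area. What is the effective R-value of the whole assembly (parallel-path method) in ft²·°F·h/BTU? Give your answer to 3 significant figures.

U_eff = 0.901/15.4 + 0.099/7.68 = 0.05851 + 0.01289 = 0.0714
R_eff = 1/U_eff = 14.01 ft²·°F·h/BTU

14.0 ft²·°F·h/BTU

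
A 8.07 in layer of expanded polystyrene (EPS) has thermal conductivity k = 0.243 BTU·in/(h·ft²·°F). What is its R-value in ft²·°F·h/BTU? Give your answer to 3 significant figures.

33.2 ft²·°F·h/BTU

R = L/k = 8.07/0.243 = 33.21 ft²·°F·h/BTU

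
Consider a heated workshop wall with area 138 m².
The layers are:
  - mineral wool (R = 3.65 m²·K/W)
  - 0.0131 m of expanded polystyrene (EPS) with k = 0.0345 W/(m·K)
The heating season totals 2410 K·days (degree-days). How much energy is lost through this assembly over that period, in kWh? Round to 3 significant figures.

0.0131/0.0345 = 0.3797
R_total = 3.65 + 0.3797 = 4.03 m²·K/W
E = A × HDD × 24 / R / 1000 = 138 × 2410 × 24 / 4.03 / 1000 = 1981 kWh

1980 kWh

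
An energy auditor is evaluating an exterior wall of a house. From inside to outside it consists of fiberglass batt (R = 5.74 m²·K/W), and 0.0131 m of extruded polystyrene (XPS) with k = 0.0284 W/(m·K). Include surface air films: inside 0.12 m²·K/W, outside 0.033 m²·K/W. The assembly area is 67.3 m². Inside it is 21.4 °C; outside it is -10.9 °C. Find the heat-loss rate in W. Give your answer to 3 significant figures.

342 W

0.0131/0.0284 = 0.4613
R_total = 0.12 + 5.74 + 0.4613 + 0.033 = 6.354 m²·K/W
Q = A·ΔT/R = 67.3 × (21.4 − (-10.9)) / 6.354 = 342.1 W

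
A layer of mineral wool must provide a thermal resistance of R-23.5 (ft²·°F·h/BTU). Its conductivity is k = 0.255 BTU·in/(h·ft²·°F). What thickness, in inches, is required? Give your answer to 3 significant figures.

5.99 in

L = R × k = 23.5 × 0.255 = 5.992 in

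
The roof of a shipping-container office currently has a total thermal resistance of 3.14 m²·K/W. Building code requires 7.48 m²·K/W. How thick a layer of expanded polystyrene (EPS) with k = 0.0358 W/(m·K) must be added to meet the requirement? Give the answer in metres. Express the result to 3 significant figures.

ΔR = 7.48 − 3.14 = 4.34 m²·K/W
L = ΔR × k = 4.34 × 0.0358 = 0.1554 m

0.155 m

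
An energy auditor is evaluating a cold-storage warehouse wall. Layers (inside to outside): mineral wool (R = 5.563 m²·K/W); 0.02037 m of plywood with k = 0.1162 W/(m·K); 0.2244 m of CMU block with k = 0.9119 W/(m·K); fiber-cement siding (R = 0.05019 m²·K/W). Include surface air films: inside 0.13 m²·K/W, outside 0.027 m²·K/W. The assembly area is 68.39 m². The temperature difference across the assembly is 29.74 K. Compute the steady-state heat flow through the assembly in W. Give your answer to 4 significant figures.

0.02037/0.1162 = 0.1753
0.2244/0.9119 = 0.24608
R_total = 0.13 + 5.563 + 0.1753 + 0.24608 + 0.05019 + 0.027 = 6.1916 m²·K/W
Q = A·ΔT/R = 68.39 × 29.74 / 6.1916 = 328.5 W

328.5 W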